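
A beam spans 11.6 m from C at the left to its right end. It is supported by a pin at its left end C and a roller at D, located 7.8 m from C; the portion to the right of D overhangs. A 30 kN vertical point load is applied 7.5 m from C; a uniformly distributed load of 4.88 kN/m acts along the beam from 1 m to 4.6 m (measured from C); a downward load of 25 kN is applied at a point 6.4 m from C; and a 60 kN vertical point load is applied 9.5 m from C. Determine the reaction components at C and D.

Resultant of the distributed load: 4.88 × 3.6 = 17.568 kN at 2.8 m from C.
ΣM about C: D_y·7.8 − 30·7.5 − (4.88·3.6)·2.8 − 25·6.4 − 60·9.5 = 0 → D_y = 1004.1904/7.8 = 128.742 ≈ 128.7 kN.
ΣF_y = 0: C_y + 128.742 − 30 − 4.88·3.6 − 25 − 60 = 0 → C_y = 3.826 kN.
ΣF_x = 0: no horizontal applied forces, so C_x = 0.

C_x = 0, C_y = 3.826 kN, D_y = 128.7 kN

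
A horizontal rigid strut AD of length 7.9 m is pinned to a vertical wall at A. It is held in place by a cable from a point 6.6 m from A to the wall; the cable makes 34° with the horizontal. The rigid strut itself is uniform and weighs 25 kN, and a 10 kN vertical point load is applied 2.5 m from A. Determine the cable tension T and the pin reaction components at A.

T = 33.53 kN, A_x = 27.80 kN, A_y = 16.25 kN

ΣM about A: T·sin34°·6.6 − 25·3.95 − 10·2.5 = 0 → T = 123.75/(6.6·0.559193) = 33.5305 ≈ 33.53 kN.
ΣF_x = 0: A_x − T·cos34° = 0 → A_x = 33.5305 × 0.829038 = 27.80 kN.
ΣF_y = 0: A_y + T·sin34° − 25 − 10 = 0 → A_y = 35 − 33.5305 × 0.559193 = 16.25 kN.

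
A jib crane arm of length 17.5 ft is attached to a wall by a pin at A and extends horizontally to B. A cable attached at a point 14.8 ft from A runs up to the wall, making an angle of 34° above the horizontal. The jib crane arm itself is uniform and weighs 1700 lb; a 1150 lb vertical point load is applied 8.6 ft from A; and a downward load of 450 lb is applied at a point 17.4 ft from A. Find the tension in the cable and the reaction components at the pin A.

T = 3938 lb, A_x = 3265 lb, A_y = 1098 lb

ΣM about A: T·sin34°·14.8 − 1700·8.75 − 1150·8.6 − 450·17.4 = 0 → T = 32595/(14.8·0.559193) = 3938.47 ≈ 3938 lb.
ΣF_x = 0: A_x − T·cos34° = 0 → A_x = 3938.47 × 0.829038 = 3265 lb.
ΣF_y = 0: A_y + T·sin34° − 1700 − 1150 − 450 = 0 → A_y = 3300 − 3938.47 × 0.559193 = 1098 lb.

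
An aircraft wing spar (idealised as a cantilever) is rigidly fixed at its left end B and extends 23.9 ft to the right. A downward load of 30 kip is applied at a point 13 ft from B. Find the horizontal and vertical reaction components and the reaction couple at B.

B_x = 0, B_y = 30.00 kip, M_B = 390.0 kip·ft

ΣF_x = 0: B_x = 0.
ΣF_y = 0: B_y − 30 = 0 → B_y = 30.00 kip.
ΣM about B: M_B − 30·13 = 0 → M_B = 390.0 kip·ft.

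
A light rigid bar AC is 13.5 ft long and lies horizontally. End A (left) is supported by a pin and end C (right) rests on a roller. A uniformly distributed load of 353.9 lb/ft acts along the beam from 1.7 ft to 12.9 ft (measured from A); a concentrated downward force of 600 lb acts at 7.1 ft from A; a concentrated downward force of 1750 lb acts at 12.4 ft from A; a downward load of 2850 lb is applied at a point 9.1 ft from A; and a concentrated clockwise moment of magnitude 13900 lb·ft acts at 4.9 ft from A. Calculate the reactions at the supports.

Resultant of the distributed load: 353.9 × 11.2 = 3963.68 lb at 7.3 ft from A.
Taking moments about A: C_y·13.5 − (353.9·11.2)·7.3 − 600·7.1 − 1750·12.4 − 2850·9.1 − 13900 = 0 → C_y = 94729.864/13.5 = 7017.03 ≈ 7017 lb.
ΣF_y = 0: A_y + 7017.03 − 353.9·11.2 − 600 − 1750 − 2850 = 0 → A_y = 2147 lb.
ΣF_x = 0: no horizontal applied forces, so A_x = 0.

A_x = 0, A_y = 2147 lb, C_y = 7017 lb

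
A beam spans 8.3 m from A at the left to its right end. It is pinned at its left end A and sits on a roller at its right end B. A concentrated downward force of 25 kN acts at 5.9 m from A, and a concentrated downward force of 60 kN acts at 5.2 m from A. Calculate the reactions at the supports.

Taking moments about A: B_y·8.3 − 25·5.9 − 60·5.2 = 0 → B_y = 459.5/8.3 = 55.3614 ≈ 55.36 kN.
ΣF_y = 0: A_y + 55.3614 − 25 − 60 = 0 → A_y = 29.64 kN.
ΣF_x = 0: no horizontal applied forces, so A_x = 0.

A_x = 0, A_y = 29.64 kN, B_y = 55.36 kN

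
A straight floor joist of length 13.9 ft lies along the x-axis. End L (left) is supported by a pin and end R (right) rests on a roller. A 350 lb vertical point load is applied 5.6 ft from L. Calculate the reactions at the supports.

ΣM about L: R_y·13.9 − 350·5.6 = 0 → R_y = 1960/13.9 = 141.007 ≈ 141.0 lb.
ΣF_y = 0: L_y + 141.007 − 350 = 0 → L_y = 209.0 lb.
ΣF_x = 0: no horizontal applied forces, so L_x = 0.

L_x = 0, L_y = 209.0 lb, R_y = 141.0 lb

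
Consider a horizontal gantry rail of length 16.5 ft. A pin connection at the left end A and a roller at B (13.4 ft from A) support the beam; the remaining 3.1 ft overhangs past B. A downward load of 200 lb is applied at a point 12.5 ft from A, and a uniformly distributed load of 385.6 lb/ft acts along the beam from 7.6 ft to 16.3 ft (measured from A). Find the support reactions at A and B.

A_x = 0, A_y = 376.4 lb, B_y = 3178 lb

Resultant of the distributed load: 385.6 × 8.7 = 3354.72 lb at 11.95 ft from A.
ΣM about A: B_y·13.4 − 200·12.5 − (385.6·8.7)·11.95 = 0 → B_y = 42588.904/13.4 = 3178.28 ≈ 3178 lb.
ΣF_y = 0: A_y + 3178.28 − 200 − 385.6·8.7 = 0 → A_y = 376.4 lb.
ΣF_x = 0: no horizontal applied forces, so A_x = 0.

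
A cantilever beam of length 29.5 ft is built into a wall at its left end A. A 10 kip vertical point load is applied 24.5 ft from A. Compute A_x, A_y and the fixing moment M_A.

A_x = 0, A_y = 10.00 kip, M_A = 245.0 kip·ft

ΣF_x = 0: A_x = 0.
ΣF_y = 0: A_y − 10 = 0 → A_y = 10.00 kip.
ΣM about A: M_A − 10·24.5 = 0 → M_A = 245.0 kip·ft.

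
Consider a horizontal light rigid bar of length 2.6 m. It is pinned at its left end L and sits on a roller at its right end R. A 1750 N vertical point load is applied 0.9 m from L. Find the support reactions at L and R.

L_x = 0, L_y = 1144 N, R_y = 605.8 N

ΣM about L: R_y·2.6 − 1750·0.9 = 0 → R_y = 1575/2.6 = 605.769 ≈ 605.8 N.
ΣF_y = 0: L_y + 605.769 − 1750 = 0 → L_y = 1144 N.
ΣF_x = 0: no horizontal applied forces, so L_x = 0.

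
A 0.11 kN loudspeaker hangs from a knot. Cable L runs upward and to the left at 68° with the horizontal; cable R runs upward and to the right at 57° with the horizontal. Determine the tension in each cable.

ΣF_x = 0: −T_L·cos68° + T_R·cos57° = 0 → T_R = 0.687807·T_L.
ΣF_y = 0: T_L·sin68° + T_R·sin57° = 0.11.
Substitute: T_L·(0.927184 + 0.687807·0.838671) = 0.11 → T_L = 0.0731369 ≈ 0.07314 kN.
Then T_R = 0.687807 × 0.0731369 = 0.05030 kN.

T_L = 0.07314 kN, T_R = 0.05030 kN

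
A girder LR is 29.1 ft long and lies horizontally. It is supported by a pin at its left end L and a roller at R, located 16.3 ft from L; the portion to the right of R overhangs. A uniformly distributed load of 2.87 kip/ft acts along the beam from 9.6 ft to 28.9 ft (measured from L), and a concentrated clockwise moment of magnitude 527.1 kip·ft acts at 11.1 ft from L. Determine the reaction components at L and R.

Resultant of the distributed load: 2.87 × 19.3 = 55.391 kip at 19.25 ft from L.
Moments about L: R_y·16.3 − (2.87·19.3)·19.25 − 527.1 = 0 → R_y = 1593.37675/16.3 = 97.7532 ≈ 97.75 kip.
ΣF_y = 0: L_y + 97.7532 − 2.87·19.3 = 0 → L_y = -42.36 kip.
ΣF_x = 0: no horizontal applied forces, so L_x = 0.

L_x = 0, L_y = -42.36 kip, R_y = 97.75 kip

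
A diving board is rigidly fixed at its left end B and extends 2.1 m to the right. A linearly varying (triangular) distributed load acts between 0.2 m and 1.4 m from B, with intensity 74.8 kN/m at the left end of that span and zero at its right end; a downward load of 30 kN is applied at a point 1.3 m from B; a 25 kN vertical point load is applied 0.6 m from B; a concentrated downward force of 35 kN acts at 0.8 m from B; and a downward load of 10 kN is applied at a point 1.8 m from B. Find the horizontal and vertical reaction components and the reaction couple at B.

B_x = 0, B_y = 144.9 kN, M_B = 126.9 kN·m

Resultant of the triangular load: ½ × 74.8 × 1.2 = 44.88 kN, acting at 0.6 m from B (one-third of the span from the peak).
ΣF_x = 0: B_x = 0.
ΣF_y = 0: B_y − ½·74.8·1.2 − 30 − 25 − 35 − 10 = 0 → B_y = 144.9 kN.
ΣM about B: M_B − (½·74.8·1.2)·0.6 − 30·1.3 − 25·0.6 − 35·0.8 − 10·1.8 = 0 → M_B = 126.9 kN·m.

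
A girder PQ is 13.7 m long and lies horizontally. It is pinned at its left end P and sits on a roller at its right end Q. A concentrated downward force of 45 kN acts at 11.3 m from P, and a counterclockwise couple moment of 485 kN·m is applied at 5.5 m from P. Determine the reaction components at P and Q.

P_x = 0, P_y = 43.28 kN, Q_y = 1.715 kN

ΣM about P: Q_y·13.7 − 45·11.3 + 485 = 0 → Q_y = 23.5/13.7 = 1.71533 ≈ 1.715 kN.
ΣF_y = 0: P_y + 1.71533 − 45 = 0 → P_y = 43.28 kN.
ΣF_x = 0: no horizontal applied forces, so P_x = 0.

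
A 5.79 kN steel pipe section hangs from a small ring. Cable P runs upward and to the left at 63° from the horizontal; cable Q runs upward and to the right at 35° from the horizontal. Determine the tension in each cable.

T_P = 4.790 kN, T_Q = 2.654 kN

ΣF_x = 0: −T_P·cos63° + T_Q·cos35° = 0 → T_Q = 0.55422·T_P.
ΣF_y = 0: T_P·sin63° + T_Q·sin35° = 5.79.
Substitute: T_P·(0.891007 + 0.55422·0.573576) = 5.79 → T_P = 4.7895 ≈ 4.790 kN.
Then T_Q = 0.55422 × 4.7895 = 2.654 kN.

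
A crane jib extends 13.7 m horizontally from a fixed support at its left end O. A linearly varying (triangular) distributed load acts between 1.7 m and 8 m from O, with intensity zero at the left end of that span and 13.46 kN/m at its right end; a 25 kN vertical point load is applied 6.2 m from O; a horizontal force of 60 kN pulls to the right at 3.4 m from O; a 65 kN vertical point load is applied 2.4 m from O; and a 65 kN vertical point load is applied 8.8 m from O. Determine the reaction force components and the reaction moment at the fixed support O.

Resultant of the triangular load: ½ × 13.46 × 6.3 = 42.399 kN, acting at 5.9 m from O (one-third of the span from the peak).
ΣF_x = 0: O_x + 60 = 0 → O_x = -60.00 kN.
ΣF_y = 0: O_y − ½·13.46·6.3 − 25 − 65 − 65 = 0 → O_y = 197.4 kN.
ΣM about O: M_O − (½·13.46·6.3)·5.9 − 25·6.2 − 65·2.4 − 65·8.8 = 0 → M_O = 1133 kN·m.

O_x = -60.00 kN, O_y = 197.4 kN, M_O = 1133 kN·m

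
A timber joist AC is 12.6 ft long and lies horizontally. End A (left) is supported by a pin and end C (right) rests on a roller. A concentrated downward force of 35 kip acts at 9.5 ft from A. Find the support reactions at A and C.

ΣM about A: C_y·12.6 − 35·9.5 = 0 → C_y = 332.5/12.6 = 26.3889 ≈ 26.39 kip.
ΣF_y = 0: A_y + 26.3889 − 35 = 0 → A_y = 8.611 kip.
ΣF_x = 0: no horizontal applied forces, so A_x = 0.

A_x = 0, A_y = 8.611 kip, C_y = 26.39 kip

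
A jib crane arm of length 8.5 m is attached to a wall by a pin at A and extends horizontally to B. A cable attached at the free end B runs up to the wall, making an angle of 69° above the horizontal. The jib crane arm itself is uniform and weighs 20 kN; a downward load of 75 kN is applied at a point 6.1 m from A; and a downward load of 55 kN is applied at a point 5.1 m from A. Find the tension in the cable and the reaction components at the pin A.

T = 103.7 kN, A_x = 37.17 kN, A_y = 53.18 kN

ΣM about A: T·sin69°·8.5 − 20·4.25 − 75·6.1 − 55·5.1 = 0 → T = 823/(8.5·0.93358) = 103.712 ≈ 103.7 kN.
ΣF_x = 0: A_x − T·cos69° = 0 → A_x = 103.712 × 0.358368 = 37.17 kN.
ΣF_y = 0: A_y + T·sin69° − 20 − 75 − 55 = 0 → A_y = 150 − 103.712 × 0.93358 = 53.18 kN.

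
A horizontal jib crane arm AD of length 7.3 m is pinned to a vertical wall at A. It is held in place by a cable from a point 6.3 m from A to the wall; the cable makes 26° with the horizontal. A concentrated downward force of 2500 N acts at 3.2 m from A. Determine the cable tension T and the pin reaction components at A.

T = 2897 N, A_x = 2604 N, A_y = 1230 N

ΣM about A: T·sin26°·6.3 − 2500·3.2 = 0 → T = 8000/(6.3·0.438371) = 2896.73 ≈ 2897 N.
ΣF_x = 0: A_x − T·cos26° = 0 → A_x = 2896.73 × 0.898794 = 2604 N.
ΣF_y = 0: A_y + T·sin26° − 2500 = 0 → A_y = 2500 − 2896.73 × 0.438371 = 1230 N.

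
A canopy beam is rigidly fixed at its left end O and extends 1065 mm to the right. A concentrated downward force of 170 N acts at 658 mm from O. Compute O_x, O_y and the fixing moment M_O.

ΣF_x = 0: O_x = 0.
ΣF_y = 0: O_y − 170 = 0 → O_y = 170.0 N.
ΣM about O: M_O − 170·658 = 0 → M_O = 111900 N·mm.

O_x = 0, O_y = 170.0 N, M_O = 111900 N·mm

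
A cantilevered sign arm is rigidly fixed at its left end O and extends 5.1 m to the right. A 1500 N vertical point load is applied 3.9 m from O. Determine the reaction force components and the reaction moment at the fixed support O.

ΣF_x = 0: O_x = 0.
ΣF_y = 0: O_y − 1500 = 0 → O_y = 1500 N.
ΣM about O: M_O − 1500·3.9 = 0 → M_O = 5850 N·m.

O_x = 0, O_y = 1500 N, M_O = 5850 N·m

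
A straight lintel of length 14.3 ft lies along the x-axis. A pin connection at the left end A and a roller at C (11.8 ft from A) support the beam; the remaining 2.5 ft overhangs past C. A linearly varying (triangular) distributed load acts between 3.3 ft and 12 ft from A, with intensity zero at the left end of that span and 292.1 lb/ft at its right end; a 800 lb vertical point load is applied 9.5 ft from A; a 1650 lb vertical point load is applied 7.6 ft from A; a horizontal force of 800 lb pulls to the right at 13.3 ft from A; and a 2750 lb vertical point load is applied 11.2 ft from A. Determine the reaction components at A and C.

A_x = -800.0 lb, A_y = 1174 lb, C_y = 5297 lb

Resultant of the triangular load: ½ × 292.1 × 8.7 = 1270.635 lb, acting at 9.1 ft from A (one-third of the span from the peak).
ΣM about A: C_y·11.8 − (½·292.1·8.7)·9.1 − 800·9.5 − 1650·7.6 − 2750·11.2 = 0 → C_y = 62502.7785/11.8 = 5296.85 ≈ 5297 lb.
ΣF_y = 0: A_y + 5296.85 − ½·292.1·8.7 − 800 − 1650 − 2750 = 0 → A_y = 1174 lb.
ΣF_x = 0: A_x + 800 = 0 → A_x = -800.0 lb.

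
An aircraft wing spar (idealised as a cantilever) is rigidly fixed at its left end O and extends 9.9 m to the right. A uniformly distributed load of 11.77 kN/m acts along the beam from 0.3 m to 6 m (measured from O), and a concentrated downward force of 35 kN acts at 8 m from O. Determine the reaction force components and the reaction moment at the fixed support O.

Resultant of the distributed load: 11.77 × 5.7 = 67.089 kN at 3.15 m from O.
ΣF_x = 0: O_x = 0.
ΣF_y = 0: O_y − 11.77·5.7 − 35 = 0 → O_y = 102.1 kN.
ΣM about O: M_O − (11.77·5.7)·3.15 − 35·8 = 0 → M_O = 491.3 kN·m.

O_x = 0, O_y = 102.1 kN, M_O = 491.3 kN·m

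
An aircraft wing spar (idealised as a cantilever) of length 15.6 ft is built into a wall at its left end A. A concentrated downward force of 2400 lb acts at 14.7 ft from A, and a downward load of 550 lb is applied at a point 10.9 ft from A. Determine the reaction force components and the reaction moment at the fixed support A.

A_x = 0, A_y = 2950 lb, M_A = 41280 lb·ft

ΣF_x = 0: A_x = 0.
ΣF_y = 0: A_y − 2400 − 550 = 0 → A_y = 2950 lb.
ΣM about A: M_A − 2400·14.7 − 550·10.9 = 0 → M_A = 41280 lb·ft.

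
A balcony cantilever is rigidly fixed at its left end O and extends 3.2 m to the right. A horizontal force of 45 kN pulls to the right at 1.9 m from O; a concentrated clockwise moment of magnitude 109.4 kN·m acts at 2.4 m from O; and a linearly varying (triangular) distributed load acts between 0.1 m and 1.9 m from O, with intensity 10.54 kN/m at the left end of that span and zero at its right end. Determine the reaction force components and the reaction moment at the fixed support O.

O_x = -45.00 kN, O_y = 9.486 kN, M_O = 116.0 kN·m

Resultant of the triangular load: ½ × 10.54 × 1.8 = 9.486 kN, acting at 0.7 m from O (one-third of the span from the peak).
ΣF_x = 0: O_x + 45 = 0 → O_x = -45.00 kN.
ΣF_y = 0: O_y − ½·10.54·1.8 = 0 → O_y = 9.486 kN.
ΣM about O: M_O − 109.4 − (½·10.54·1.8)·0.7 = 0 → M_O = 116.0 kN·m.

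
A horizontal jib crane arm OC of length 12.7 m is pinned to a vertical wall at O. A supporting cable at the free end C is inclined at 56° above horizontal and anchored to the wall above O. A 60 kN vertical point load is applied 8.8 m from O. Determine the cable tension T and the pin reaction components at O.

T = 50.15 kN, O_x = 28.04 kN, O_y = 18.43 kN

ΣM about O: T·sin56°·12.7 − 60·8.8 = 0 → T = 528/(12.7·0.829038) = 50.1482 ≈ 50.15 kN.
ΣF_x = 0: O_x − T·cos56° = 0 → O_x = 50.1482 × 0.559193 = 28.04 kN.
ΣF_y = 0: O_y + T·sin56° − 60 = 0 → O_y = 60 − 50.1482 × 0.829038 = 18.43 kN.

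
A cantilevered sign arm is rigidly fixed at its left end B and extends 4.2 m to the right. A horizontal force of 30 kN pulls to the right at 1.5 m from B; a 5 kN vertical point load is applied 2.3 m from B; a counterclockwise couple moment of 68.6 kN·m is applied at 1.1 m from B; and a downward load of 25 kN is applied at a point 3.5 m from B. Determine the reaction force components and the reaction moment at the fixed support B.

ΣF_x = 0: B_x + 30 = 0 → B_x = -30.00 kN.
ΣF_y = 0: B_y − 5 − 25 = 0 → B_y = 30.00 kN.
ΣM about B: M_B − 5·2.3 + 68.6 − 25·3.5 = 0 → M_B = 30.40 kN·m.

B_x = -30.00 kN, B_y = 30.00 kN, M_B = 30.40 kN·m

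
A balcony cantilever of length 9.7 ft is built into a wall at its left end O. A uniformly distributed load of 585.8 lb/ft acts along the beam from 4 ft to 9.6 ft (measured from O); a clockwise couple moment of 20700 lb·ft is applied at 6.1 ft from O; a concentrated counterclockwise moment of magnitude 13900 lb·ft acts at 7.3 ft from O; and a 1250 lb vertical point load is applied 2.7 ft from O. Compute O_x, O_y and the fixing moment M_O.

O_x = 0, O_y = 4530 lb, M_O = 32480 lb·ft

Resultant of the distributed load: 585.8 × 5.6 = 3280.48 lb at 6.8 ft from O.
ΣF_x = 0: O_x = 0.
ΣF_y = 0: O_y − 585.8·5.6 − 1250 = 0 → O_y = 4530 lb.
ΣM about O: M_O − (585.8·5.6)·6.8 − 20700 + 13900 − 1250·2.7 = 0 → M_O = 32480 lb·ft.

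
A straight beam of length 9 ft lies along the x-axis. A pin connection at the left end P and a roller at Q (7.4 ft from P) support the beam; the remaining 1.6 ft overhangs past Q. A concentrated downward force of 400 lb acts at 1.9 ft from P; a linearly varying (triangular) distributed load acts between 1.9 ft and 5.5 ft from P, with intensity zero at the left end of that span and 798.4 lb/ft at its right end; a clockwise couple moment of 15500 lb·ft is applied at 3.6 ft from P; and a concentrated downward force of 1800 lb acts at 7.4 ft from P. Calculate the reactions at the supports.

Resultant of the triangular load: ½ × 798.4 × 3.6 = 1437.12 lb, acting at 4.3 ft from P (one-third of the span from the peak).
Moments about P: Q_y·7.4 − 400·1.9 − (½·798.4·3.6)·4.3 − 15500 − 1800·7.4 = 0 → Q_y = 35759.616/7.4 = 4832.38 ≈ 4832 lb.
ΣF_y = 0: P_y + 4832.38 − 400 − ½·798.4·3.6 − 1800 = 0 → P_y = -1195 lb.
ΣF_x = 0: no horizontal applied forces, so P_x = 0.

P_x = 0, P_y = -1195 lb, Q_y = 4832 lb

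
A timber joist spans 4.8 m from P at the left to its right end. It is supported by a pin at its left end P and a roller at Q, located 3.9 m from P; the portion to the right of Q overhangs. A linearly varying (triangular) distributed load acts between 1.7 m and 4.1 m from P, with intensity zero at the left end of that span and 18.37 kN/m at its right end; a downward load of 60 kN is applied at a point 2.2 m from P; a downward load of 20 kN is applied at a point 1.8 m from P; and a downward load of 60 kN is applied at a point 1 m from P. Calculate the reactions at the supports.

Resultant of the triangular load: ½ × 18.37 × 2.4 = 22.044 kN, acting at 3.3 m from P (one-third of the span from the peak).
Moments about P: Q_y·3.9 − (½·18.37·2.4)·3.3 − 60·2.2 − 20·1.8 − 60·1 = 0 → Q_y = 300.7452/3.9 = 77.1142 ≈ 77.11 kN.
ΣF_y = 0: P_y + 77.1142 − ½·18.37·2.4 − 60 − 20 − 60 = 0 → P_y = 84.93 kN.
ΣF_x = 0: no horizontal applied forces, so P_x = 0.

P_x = 0, P_y = 84.93 kN, Q_y = 77.11 kN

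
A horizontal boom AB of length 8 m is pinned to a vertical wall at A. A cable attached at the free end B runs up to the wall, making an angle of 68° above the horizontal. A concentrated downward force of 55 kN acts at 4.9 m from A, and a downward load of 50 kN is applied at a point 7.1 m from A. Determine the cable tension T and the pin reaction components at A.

T = 84.19 kN, A_x = 31.54 kN, A_y = 26.94 kN

ΣM about A: T·sin68°·8 − 55·4.9 − 50·7.1 = 0 → T = 624.5/(8·0.927184) = 84.1931 ≈ 84.19 kN.
ΣF_x = 0: A_x − T·cos68° = 0 → A_x = 84.1931 × 0.374607 = 31.54 kN.
ΣF_y = 0: A_y + T·sin68° − 55 − 50 = 0 → A_y = 105 − 84.1931 × 0.927184 = 26.94 kN.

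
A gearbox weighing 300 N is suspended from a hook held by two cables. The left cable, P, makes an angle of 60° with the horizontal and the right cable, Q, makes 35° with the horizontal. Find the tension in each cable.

ΣF_x = 0: −T_P·cos60° + T_Q·cos35° = 0 → T_Q = 0.610387·T_P.
ΣF_y = 0: T_P·sin60° + T_Q·sin35° = 300.
Substitute: T_P·(0.866025 + 0.610387·0.573576) = 300 → T_P = 246.684 ≈ 246.7 N.
Then T_Q = 0.610387 × 246.684 = 150.6 N.

T_P = 246.7 N, T_Q = 150.6 N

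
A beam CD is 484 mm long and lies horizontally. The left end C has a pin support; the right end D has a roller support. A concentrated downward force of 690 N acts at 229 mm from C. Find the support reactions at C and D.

C_x = 0, C_y = 363.5 N, D_y = 326.5 N

ΣM about C: D_y·484 − 690·229 = 0 → D_y = 158010/484 = 326.467 ≈ 326.5 N.
ΣF_y = 0: C_y + 326.467 − 690 = 0 → C_y = 363.5 N.
ΣF_x = 0: no horizontal applied forces, so C_x = 0.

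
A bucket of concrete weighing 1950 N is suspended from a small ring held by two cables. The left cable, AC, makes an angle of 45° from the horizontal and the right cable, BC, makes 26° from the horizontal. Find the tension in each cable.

T_AC = 1854 N, T_BC = 1458 N

ΣF_x = 0: −T_AC·cos45° + T_BC·cos26° = 0 → T_BC = 0.786728·T_AC.
ΣF_y = 0: T_AC·sin45° + T_BC·sin26° = 1950.
Substitute: T_AC·(0.707107 + 0.786728·0.438371) = 1950 → T_AC = 1853.64 ≈ 1854 N.
Then T_BC = 0.786728 × 1853.64 = 1458 N.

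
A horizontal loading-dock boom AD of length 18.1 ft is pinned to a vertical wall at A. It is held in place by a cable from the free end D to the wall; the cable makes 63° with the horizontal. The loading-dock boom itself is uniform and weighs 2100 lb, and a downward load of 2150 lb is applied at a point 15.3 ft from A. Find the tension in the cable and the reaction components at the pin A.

T = 3218 lb, A_x = 1461 lb, A_y = 1383 lb

ΣM about A: T·sin63°·18.1 − 2100·9.05 − 2150·15.3 = 0 → T = 51900/(18.1·0.891007) = 3218.16 ≈ 3218 lb.
ΣF_x = 0: A_x − T·cos63° = 0 → A_x = 3218.16 × 0.45399 = 1461 lb.
ΣF_y = 0: A_y + T·sin63° − 2100 − 2150 = 0 → A_y = 4250 − 3218.16 × 0.891007 = 1383 lb.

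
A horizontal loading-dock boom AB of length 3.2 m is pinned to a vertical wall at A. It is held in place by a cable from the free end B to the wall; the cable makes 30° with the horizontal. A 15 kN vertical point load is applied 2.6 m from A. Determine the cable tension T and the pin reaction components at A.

T = 24.38 kN, A_x = 21.11 kN, A_y = 2.812 kN

ΣM about A: T·sin30°·3.2 − 15·2.6 = 0 → T = 39/(3.2·0.5) = 24.375 ≈ 24.38 kN.
ΣF_x = 0: A_x − T·cos30° = 0 → A_x = 24.375 × 0.866025 = 21.11 kN.
ΣF_y = 0: A_y + T·sin30° − 15 = 0 → A_y = 15 − 24.375 × 0.5 = 2.812 kN.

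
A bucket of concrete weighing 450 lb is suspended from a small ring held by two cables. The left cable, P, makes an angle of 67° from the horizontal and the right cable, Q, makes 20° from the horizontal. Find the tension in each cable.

T_P = 423.4 lb, T_Q = 176.1 lb

ΣF_x = 0: −T_P·cos67° + T_Q·cos20° = 0 → T_Q = 0.415807·T_P.
ΣF_y = 0: T_P·sin67° + T_Q·sin20° = 450.
Substitute: T_P·(0.920505 + 0.415807·0.34202) = 450 → T_P = 423.442 ≈ 423.4 lb.
Then T_Q = 0.415807 × 423.442 = 176.1 lb.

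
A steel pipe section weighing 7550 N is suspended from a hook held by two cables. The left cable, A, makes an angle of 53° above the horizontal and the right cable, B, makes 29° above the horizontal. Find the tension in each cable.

T_A = 6668 N, T_B = 4588 N

ΣF_x = 0: −T_A·cos53° + T_B·cos29° = 0 → T_B = 0.688088·T_A.
ΣF_y = 0: T_A·sin53° + T_B·sin29° = 7550.
Substitute: T_A·(0.798636 + 0.688088·0.48481) = 7550 → T_A = 6668.27 ≈ 6668 N.
Then T_B = 0.688088 × 6668.27 = 4588 N.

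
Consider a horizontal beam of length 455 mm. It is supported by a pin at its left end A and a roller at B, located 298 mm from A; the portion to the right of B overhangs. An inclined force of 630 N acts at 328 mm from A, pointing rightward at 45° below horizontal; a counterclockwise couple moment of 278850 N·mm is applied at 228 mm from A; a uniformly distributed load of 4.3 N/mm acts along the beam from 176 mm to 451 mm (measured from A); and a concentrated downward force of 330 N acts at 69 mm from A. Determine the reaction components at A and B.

A_x = -445.5 N, A_y = 1083 N, B_y = 875.0 N

Resultant of the distributed load: 4.3 × 275 = 1182.5 N at 313.5 mm from A.
Moments about A: B_y·298 − 630·sin45°·328 + 278850 − (4.3·275)·313.5 − 330·69 = 0 → B_y = 260750/298 = 875.0 N.
ΣF_y = 0: A_y + 875 − 630·sin45° − 4.3·275 − 330 = 0 → A_y = 1083 N.
ΣF_x = 0: A_x + 630·cos45° = 0 → A_x = -445.5 N.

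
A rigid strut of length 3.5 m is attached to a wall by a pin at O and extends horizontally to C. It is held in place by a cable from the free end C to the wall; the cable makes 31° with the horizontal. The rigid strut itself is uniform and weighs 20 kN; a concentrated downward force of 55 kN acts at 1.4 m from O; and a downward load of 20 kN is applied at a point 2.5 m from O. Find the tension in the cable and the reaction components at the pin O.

T = 89.87 kN, O_x = 77.03 kN, O_y = 48.71 kN

ΣM about O: T·sin31°·3.5 − 20·1.75 − 55·1.4 − 20·2.5 = 0 → T = 162/(3.5·0.515038) = 89.8685 ≈ 89.87 kN.
ΣF_x = 0: O_x − T·cos31° = 0 → O_x = 89.8685 × 0.857167 = 77.03 kN.
ΣF_y = 0: O_y + T·sin31° − 20 − 55 − 20 = 0 → O_y = 95 − 89.8685 × 0.515038 = 48.71 kN.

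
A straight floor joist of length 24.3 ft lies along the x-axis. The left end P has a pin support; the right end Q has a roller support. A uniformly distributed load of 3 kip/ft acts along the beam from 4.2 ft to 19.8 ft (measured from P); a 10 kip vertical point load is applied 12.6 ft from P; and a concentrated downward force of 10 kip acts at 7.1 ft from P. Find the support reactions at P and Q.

Resultant of the distributed load: 3 × 15.6 = 46.8 kip at 12 ft from P.
ΣM about P: Q_y·24.3 − (3·15.6)·12 − 10·12.6 − 10·7.1 = 0 → Q_y = 758.6/24.3 = 31.2181 ≈ 31.22 kip.
ΣF_y = 0: P_y + 31.2181 − 3·15.6 − 10 − 10 = 0 → P_y = 35.58 kip.
ΣF_x = 0: no horizontal applied forces, so P_x = 0.

P_x = 0, P_y = 35.58 kip, Q_y = 31.22 kip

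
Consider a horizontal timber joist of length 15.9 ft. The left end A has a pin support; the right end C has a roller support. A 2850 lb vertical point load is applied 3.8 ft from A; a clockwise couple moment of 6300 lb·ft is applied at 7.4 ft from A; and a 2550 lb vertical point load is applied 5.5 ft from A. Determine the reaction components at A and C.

A_x = 0, A_y = 3441 lb, C_y = 1959 lb

ΣM about A: C_y·15.9 − 2850·3.8 − 6300 − 2550·5.5 = 0 → C_y = 31155/15.9 = 1959.43 ≈ 1959 lb.
ΣF_y = 0: A_y + 1959.43 − 2850 − 2550 = 0 → A_y = 3441 lb.
ΣF_x = 0: no horizontal applied forces, so A_x = 0.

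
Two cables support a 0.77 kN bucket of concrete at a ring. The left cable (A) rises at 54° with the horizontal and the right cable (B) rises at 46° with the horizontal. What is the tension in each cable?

T_A = 0.5431 kN, T_B = 0.4596 kN

ΣF_x = 0: −T_A·cos54° + T_B·cos46° = 0 → T_B = 0.84615·T_A.
ΣF_y = 0: T_A·sin54° + T_B·sin46° = 0.77.
Substitute: T_A·(0.809017 + 0.84615·0.71934) = 0.77 → T_A = 0.543138 ≈ 0.5431 kN.
Then T_B = 0.84615 × 0.543138 = 0.4596 kN.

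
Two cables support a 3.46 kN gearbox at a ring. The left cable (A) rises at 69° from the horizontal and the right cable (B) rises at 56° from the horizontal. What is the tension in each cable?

T_A = 2.362 kN, T_B = 1.514 kN

ΣF_x = 0: −T_A·cos69° + T_B·cos56° = 0 → T_B = 0.640866·T_A.
ΣF_y = 0: T_A·sin69° + T_B·sin56° = 3.46.
Substitute: T_A·(0.93358 + 0.640866·0.829038) = 3.46 → T_A = 2.36196 ≈ 2.362 kN.
Then T_B = 0.640866 × 2.36196 = 1.514 kN.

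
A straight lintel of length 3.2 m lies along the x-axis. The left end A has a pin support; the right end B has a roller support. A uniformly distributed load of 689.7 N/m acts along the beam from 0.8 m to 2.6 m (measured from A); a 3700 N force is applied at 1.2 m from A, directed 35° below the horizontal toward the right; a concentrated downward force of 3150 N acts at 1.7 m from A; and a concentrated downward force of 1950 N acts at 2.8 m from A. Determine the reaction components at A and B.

A_x = -3031 N, A_y = 3629 N, B_y = 4835 N

Resultant of the distributed load: 689.7 × 1.8 = 1241.46 N at 1.7 m from A.
ΣM about A: B_y·3.2 − (689.7·1.8)·1.7 − 3700·sin35°·1.2 − 3150·1.7 − 1950·2.8 = 0 → B_y = 15472.2/3.2 = 4835.06 ≈ 4835 N.
ΣF_y = 0: A_y + 4835.06 − 689.7·1.8 − 3700·sin35° − 3150 − 1950 = 0 → A_y = 3629 N.
ΣF_x = 0: A_x + 3700·cos35° = 0 → A_x = -3031 N.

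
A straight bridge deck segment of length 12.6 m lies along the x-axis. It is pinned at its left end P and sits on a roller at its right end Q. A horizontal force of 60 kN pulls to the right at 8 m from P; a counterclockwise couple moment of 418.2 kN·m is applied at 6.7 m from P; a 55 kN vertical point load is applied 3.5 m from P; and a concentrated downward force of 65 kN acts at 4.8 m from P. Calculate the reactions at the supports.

Taking moments about P: Q_y·12.6 + 418.2 − 55·3.5 − 65·4.8 = 0 → Q_y = 86.3/12.6 = 6.84921 ≈ 6.849 kN.
ΣF_y = 0: P_y + 6.84921 − 55 − 65 = 0 → P_y = 113.2 kN.
ΣF_x = 0: P_x + 60 = 0 → P_x = -60.00 kN.

P_x = -60.00 kN, P_y = 113.2 kN, Q_y = 6.849 kN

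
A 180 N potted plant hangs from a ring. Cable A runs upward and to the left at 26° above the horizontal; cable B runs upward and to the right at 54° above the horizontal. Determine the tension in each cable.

T_A = 107.4 N, T_B = 164.3 N

ΣF_x = 0: −T_A·cos26° + T_B·cos54° = 0 → T_B = 1.52912·T_A.
ΣF_y = 0: T_A·sin26° + T_B·sin54° = 180.
Substitute: T_A·(0.438371 + 1.52912·0.809017) = 180 → T_A = 107.433 ≈ 107.4 N.
Then T_B = 1.52912 × 107.433 = 164.3 N.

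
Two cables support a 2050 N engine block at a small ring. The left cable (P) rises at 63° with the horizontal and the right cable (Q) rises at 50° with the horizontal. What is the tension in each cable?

T_P = 1432 N, T_Q = 1011 N

ΣF_x = 0: −T_P·cos63° + T_Q·cos50° = 0 → T_Q = 0.706284·T_P.
ΣF_y = 0: T_P·sin63° + T_Q·sin50° = 2050.
Substitute: T_P·(0.891007 + 0.706284·0.766044) = 2050 → T_P = 1431.51 ≈ 1432 N.
Then T_Q = 0.706284 × 1431.51 = 1011 N.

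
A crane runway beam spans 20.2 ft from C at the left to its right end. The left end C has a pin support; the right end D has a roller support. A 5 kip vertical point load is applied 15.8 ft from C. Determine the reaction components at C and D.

ΣM about C: D_y·20.2 − 5·15.8 = 0 → D_y = 79/20.2 = 3.91089 ≈ 3.911 kip.
ΣF_y = 0: C_y + 3.91089 − 5 = 0 → C_y = 1.089 kip.
ΣF_x = 0: no horizontal applied forces, so C_x = 0.

C_x = 0, C_y = 1.089 kip, D_y = 3.911 kip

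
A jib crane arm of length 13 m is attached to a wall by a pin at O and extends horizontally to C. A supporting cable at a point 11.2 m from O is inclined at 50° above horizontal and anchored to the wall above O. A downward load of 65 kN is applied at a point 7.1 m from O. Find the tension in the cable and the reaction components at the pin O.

T = 53.79 kN, O_x = 34.58 kN, O_y = 23.79 kN

ΣM about O: T·sin50°·11.2 − 65·7.1 = 0 → T = 461.5/(11.2·0.766044) = 53.7898 ≈ 53.79 kN.
ΣF_x = 0: O_x − T·cos50° = 0 → O_x = 53.7898 × 0.642788 = 34.58 kN.
ΣF_y = 0: O_y + T·sin50° − 65 = 0 → O_y = 65 − 53.7898 × 0.766044 = 23.79 kN.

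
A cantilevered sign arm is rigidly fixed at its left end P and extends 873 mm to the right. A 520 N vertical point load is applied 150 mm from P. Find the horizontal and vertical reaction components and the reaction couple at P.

ΣF_x = 0: P_x = 0.
ΣF_y = 0: P_y − 520 = 0 → P_y = 520.0 N.
ΣM about P: M_P − 520·150 = 0 → M_P = 78000 N·mm.

P_x = 0, P_y = 520.0 N, M_P = 78000 N·mm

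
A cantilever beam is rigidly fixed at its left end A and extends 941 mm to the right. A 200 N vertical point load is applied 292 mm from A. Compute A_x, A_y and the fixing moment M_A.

ΣF_x = 0: A_x = 0.
ΣF_y = 0: A_y − 200 = 0 → A_y = 200.0 N.
ΣM about A: M_A − 200·292 = 0 → M_A = 58400 N·mm.

A_x = 0, A_y = 200.0 N, M_A = 58400 N·mm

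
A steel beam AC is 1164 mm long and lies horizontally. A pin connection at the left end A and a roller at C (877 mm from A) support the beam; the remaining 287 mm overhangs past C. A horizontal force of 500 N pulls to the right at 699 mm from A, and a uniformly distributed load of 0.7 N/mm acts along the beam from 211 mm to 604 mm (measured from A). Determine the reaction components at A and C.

A_x = -500.0 N, A_y = 147.3 N, C_y = 127.8 N

Resultant of the distributed load: 0.7 × 393 = 275.1 N at 407.5 mm from A.
Moments about A: C_y·877 − (0.7·393)·407.5 = 0 → C_y = 112103.25/877 = 127.826 ≈ 127.8 N.
ΣF_y = 0: A_y + 127.826 − 0.7·393 = 0 → A_y = 147.3 N.
ΣF_x = 0: A_x + 500 = 0 → A_x = -500.0 N.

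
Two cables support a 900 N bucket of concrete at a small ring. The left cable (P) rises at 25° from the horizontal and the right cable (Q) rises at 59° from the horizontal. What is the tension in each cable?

ΣF_x = 0: −T_P·cos25° + T_Q·cos59° = 0 → T_Q = 1.75969·T_P.
ΣF_y = 0: T_P·sin25° + T_Q·sin59° = 900.
Substitute: T_P·(0.422618 + 1.75969·0.857167) = 900 → T_P = 466.088 ≈ 466.1 N.
Then T_Q = 1.75969 × 466.088 = 820.2 N.

T_P = 466.1 N, T_Q = 820.2 N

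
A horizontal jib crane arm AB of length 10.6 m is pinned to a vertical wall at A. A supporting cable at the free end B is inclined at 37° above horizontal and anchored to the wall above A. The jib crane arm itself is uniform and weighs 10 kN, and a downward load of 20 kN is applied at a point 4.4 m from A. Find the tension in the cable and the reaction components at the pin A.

T = 22.10 kN, A_x = 17.65 kN, A_y = 16.70 kN

ΣM about A: T·sin37°·10.6 − 10·5.3 − 20·4.4 = 0 → T = 141/(10.6·0.601815) = 22.1029 ≈ 22.10 kN.
ΣF_x = 0: A_x − T·cos37° = 0 → A_x = 22.1029 × 0.798636 = 17.65 kN.
ΣF_y = 0: A_y + T·sin37° − 10 − 20 = 0 → A_y = 30 − 22.1029 × 0.601815 = 16.70 kN.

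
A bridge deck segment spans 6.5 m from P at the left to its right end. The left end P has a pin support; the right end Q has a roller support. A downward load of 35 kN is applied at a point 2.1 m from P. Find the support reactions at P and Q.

P_x = 0, P_y = 23.69 kN, Q_y = 11.31 kN

ΣM about P: Q_y·6.5 − 35·2.1 = 0 → Q_y = 73.5/6.5 = 11.3077 ≈ 11.31 kN.
ΣF_y = 0: P_y + 11.3077 − 35 = 0 → P_y = 23.69 kN.
ΣF_x = 0: no horizontal applied forces, so P_x = 0.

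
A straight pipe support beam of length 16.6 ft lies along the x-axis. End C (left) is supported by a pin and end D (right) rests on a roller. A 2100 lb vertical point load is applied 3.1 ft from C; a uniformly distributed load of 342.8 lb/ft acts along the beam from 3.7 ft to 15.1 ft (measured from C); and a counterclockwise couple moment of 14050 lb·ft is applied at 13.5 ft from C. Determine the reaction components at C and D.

Resultant of the distributed load: 342.8 × 11.4 = 3907.92 lb at 9.4 ft from C.
Taking moments about C: D_y·16.6 − 2100·3.1 − (342.8·11.4)·9.4 + 14050 = 0 → D_y = 29194.448/16.6 = 1758.7 ≈ 1759 lb.
ΣF_y = 0: C_y + 1758.7 − 2100 − 342.8·11.4 = 0 → C_y = 4249 lb.
ΣF_x = 0: no horizontal applied forces, so C_x = 0.

C_x = 0, C_y = 4249 lb, D_y = 1759 lb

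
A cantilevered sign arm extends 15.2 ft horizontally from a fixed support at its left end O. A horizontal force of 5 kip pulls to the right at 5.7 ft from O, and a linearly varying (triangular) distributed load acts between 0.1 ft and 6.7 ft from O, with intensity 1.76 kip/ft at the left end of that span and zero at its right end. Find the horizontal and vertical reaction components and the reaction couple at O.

O_x = -5.000 kip, O_y = 5.808 kip, M_O = 13.36 kip·ft

Resultant of the triangular load: ½ × 1.76 × 6.6 = 5.808 kip, acting at 2.3 ft from O (one-third of the span from the peak).
ΣF_x = 0: O_x + 5 = 0 → O_x = -5.000 kip.
ΣF_y = 0: O_y − ½·1.76·6.6 = 0 → O_y = 5.808 kip.
ΣM about O: M_O − (½·1.76·6.6)·2.3 = 0 → M_O = 13.36 kip·ft.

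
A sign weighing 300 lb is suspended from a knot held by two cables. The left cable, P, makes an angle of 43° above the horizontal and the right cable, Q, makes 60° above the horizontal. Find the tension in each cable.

T_P = 153.9 lb, T_Q = 225.2 lb

ΣF_x = 0: −T_P·cos43° + T_Q·cos60° = 0 → T_Q = 1.46271·T_P.
ΣF_y = 0: T_P·sin43° + T_Q·sin60° = 300.
Substitute: T_P·(0.681998 + 1.46271·0.866025) = 300 → T_P = 153.946 ≈ 153.9 lb.
Then T_Q = 1.46271 × 153.946 = 225.2 lb.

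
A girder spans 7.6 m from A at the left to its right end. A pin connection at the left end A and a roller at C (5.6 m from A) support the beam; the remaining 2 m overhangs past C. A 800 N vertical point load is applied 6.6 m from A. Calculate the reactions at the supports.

A_x = 0, A_y = -142.9 N, C_y = 942.9 N

ΣM about A: C_y·5.6 − 800·6.6 = 0 → C_y = 5280/5.6 = 942.857 ≈ 942.9 N.
ΣF_y = 0: A_y + 942.857 − 800 = 0 → A_y = -142.9 N.
ΣF_x = 0: no horizontal applied forces, so A_x = 0.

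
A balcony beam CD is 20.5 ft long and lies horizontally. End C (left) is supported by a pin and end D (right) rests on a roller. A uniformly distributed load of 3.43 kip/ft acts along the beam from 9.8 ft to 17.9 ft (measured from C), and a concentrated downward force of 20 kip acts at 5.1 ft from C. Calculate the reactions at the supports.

C_x = 0, C_y = 24.04 kip, D_y = 23.75 kip

Resultant of the distributed load: 3.43 × 8.1 = 27.783 kip at 13.85 ft from C.
Taking moments about C: D_y·20.5 − (3.43·8.1)·13.85 − 20·5.1 = 0 → D_y = 486.79455/20.5 = 23.7461 ≈ 23.75 kip.
ΣF_y = 0: C_y + 23.7461 − 3.43·8.1 − 20 = 0 → C_y = 24.04 kip.
ΣF_x = 0: no horizontal applied forces, so C_x = 0.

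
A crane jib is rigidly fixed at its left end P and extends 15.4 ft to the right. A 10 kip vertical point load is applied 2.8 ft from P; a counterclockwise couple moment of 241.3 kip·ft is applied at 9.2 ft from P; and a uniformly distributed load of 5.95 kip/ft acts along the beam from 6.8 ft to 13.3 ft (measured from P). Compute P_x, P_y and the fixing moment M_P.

P_x = 0, P_y = 48.68 kip, M_P = 175.4 kip·ft

Resultant of the distributed load: 5.95 × 6.5 = 38.675 kip at 10.05 ft from P.
ΣF_x = 0: P_x = 0.
ΣF_y = 0: P_y − 10 − 5.95·6.5 = 0 → P_y = 48.68 kip.
ΣM about P: M_P − 10·2.8 + 241.3 − (5.95·6.5)·10.05 = 0 → M_P = 175.4 kip·ft.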